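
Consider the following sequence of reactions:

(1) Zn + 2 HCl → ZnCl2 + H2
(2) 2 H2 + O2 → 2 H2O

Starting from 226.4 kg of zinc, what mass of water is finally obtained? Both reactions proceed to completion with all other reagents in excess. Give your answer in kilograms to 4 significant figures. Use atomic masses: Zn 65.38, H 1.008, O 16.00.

62.39 kg

M(Zn) = 65.38 g/mol.
M(H2O) = 2(1.008) + 16.00 = 18.016 g/mol.
226.4 kg = 226400 g.
n(Zn) = 226400 / 65.38 = 3462.8 mol.
Step 1 gives a 1:1 ratio of Zn to H2, so n(H2) = 3462.8 mol.
In step 2 the H2:H2O ratio is 2:2, so n(H2O) = 3462.8 mol.
Mass of H2O = 3462.8 × 18.016 = 62386 g = 62.39 kg.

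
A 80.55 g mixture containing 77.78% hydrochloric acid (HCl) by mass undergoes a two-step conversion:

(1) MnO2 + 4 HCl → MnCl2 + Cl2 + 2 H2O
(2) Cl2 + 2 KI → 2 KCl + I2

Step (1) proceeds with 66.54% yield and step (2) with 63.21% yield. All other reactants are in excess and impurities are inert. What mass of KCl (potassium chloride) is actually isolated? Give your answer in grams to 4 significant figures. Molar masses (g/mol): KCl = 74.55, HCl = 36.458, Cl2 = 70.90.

Pure HCl = 80.55 × 0.7778 = 62.652 g.
n(HCl) = 62.652 / 36.458 = 1.7185 mol.
Step 1 (HCl:Cl2 = 4:1): theoretical n(Cl2) = 0.42962 mol; at 66.54% yield, n(Cl2) = 0.28587 mol.
Step 2 (Cl2:KCl = 1:2): theoretical n(KCl) = 0.57173 mol, so theoretical mass = 0.57173 × 74.55 = 42.623 g.
At 63.21% yield, actual mass of KCl = 42.623 × 0.6321 = 26.942 g.

26.94 g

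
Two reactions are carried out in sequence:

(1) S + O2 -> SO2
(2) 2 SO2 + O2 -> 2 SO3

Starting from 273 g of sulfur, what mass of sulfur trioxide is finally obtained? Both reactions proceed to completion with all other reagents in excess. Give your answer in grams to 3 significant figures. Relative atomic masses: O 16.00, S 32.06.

682 g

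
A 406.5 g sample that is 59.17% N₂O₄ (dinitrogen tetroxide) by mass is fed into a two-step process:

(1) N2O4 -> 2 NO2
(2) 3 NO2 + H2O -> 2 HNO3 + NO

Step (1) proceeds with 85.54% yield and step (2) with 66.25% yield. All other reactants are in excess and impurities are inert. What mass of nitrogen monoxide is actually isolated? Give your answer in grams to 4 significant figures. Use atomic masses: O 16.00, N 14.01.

29.64 g

Pure N2O4 = 406.5 × 0.5917 = 240.53 g.
M(N2O4) = 2(14.01) + 4(16.00) = 92.02 g/mol.
M(NO) = 14.01 + 16.00 = 30.01 g/mol.
n(N2O4) = 240.53 / 92.02 = 2.6138 mol.
Step 1 (N2O4:NO2 = 1:2): theoretical n(NO2) = 5.2277 mol; at 85.54% yield, n(NO2) = 4.4718 mol.
Step 2 (NO2:NO = 3:1): theoretical n(NO) = 1.4906 mol, so theoretical mass = 1.4906 × 30.01 = 44.733 g.
At 66.25% yield, actual mass of NO = 44.733 × 0.6625 = 29.635 g.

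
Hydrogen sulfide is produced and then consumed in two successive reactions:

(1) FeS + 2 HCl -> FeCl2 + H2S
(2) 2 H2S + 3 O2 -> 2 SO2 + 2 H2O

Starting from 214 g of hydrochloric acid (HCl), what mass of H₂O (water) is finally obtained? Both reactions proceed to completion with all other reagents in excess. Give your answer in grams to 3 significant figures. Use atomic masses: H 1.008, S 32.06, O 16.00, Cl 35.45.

52.9 g

M(HCl) = 1.008 + 35.45 = 36.458 g/mol.
M(H2O) = 2(1.008) + 16.00 = 18.016 g/mol.
n(HCl) = 214.0 / 36.458 = 5.870 mol.
Step 1 gives a 2:1 ratio of HCl to H2S, so n(H2S) = 2.935 mol.
In step 2 the H2S:H2O ratio is 2:2, so n(H2O) = 2.935 mol.
Mass of H2O = 2.935 × 18.016 = 52.87 g.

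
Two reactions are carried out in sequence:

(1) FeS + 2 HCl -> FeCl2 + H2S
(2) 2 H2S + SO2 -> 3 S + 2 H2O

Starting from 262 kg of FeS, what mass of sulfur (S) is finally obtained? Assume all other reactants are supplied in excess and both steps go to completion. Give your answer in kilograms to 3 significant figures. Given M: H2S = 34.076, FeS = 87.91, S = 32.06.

262 kg = 262000 g.
n(FeS) = 262000 / 87.91 = 2980 mol.
Step 1 gives a 1:1 ratio of FeS to H2S, so n(H2S) = 2980 mol.
In step 2 the H2S:S ratio is 2:3, so n(S) = 4470 mol.
Mass of S = 4470 × 32.06 = 143300 g = 143 kg.

143 kg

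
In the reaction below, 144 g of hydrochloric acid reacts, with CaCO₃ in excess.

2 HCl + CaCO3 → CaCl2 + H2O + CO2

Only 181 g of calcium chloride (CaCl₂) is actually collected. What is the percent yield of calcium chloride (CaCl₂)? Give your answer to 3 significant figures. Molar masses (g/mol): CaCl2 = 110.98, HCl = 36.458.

n(HCl) = 144.0 g / 36.458 g/mol = 3.950 mol.
From the equation the HCl:CaCl2 mole ratio is 2:1, so n(CaCl2) = 3.950 × 1/2 = 1.975 mol.
Mass of CaCl2 = 1.975 mol × 110.98 g/mol = 219.2 g.
This is the theoretical yield. Percent yield = 181 g / 219.2 g × 100% = 82.58%.

82.6 %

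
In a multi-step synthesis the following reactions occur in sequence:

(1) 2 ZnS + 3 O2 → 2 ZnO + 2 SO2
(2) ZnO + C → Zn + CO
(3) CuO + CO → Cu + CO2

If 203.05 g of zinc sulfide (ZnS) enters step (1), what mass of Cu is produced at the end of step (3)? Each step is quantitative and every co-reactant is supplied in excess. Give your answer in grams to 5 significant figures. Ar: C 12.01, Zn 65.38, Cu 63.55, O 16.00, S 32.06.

M(ZnS) = 65.38 + 32.06 = 97.44 g/mol.
M(Cu) = 63.55 g/mol.
n(ZnS) = 203.05 / 97.44 = 2.08385 mol.
Reaction (1): ZnS→ZnO ratio 2:2 ⇒ n(ZnO) = 2.08385 mol.
Reaction (2): ZnO→CO ratio 1:1 ⇒ n(CO) = 2.08385 mol.
Reaction (3): CO→Cu ratio 1:1 ⇒ n(Cu) = 2.08385 mol.
Mass of Cu = 2.08385 × 63.55 = 132.428 g.

132.43 g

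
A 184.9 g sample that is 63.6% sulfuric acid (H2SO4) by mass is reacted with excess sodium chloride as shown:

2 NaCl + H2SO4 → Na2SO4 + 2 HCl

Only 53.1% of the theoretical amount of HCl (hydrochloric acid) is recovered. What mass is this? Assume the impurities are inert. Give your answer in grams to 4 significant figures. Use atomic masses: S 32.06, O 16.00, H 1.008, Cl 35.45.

46.42 g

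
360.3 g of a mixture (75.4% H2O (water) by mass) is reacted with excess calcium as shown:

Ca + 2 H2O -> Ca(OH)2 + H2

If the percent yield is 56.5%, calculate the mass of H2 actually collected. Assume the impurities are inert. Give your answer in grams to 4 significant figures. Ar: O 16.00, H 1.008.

8.588 g

Pure H2O available = 360.3 g × 0.754 = 271.67 g.
M(H2O) = 2(1.008) + 16.00 = 18.016 g/mol.
M(H2) = 2(1.008) = 2.016 g/mol.
n(H2O) = 271.67 g / 18.016 g/mol = 15.079 mol.
From the equation the H2O:H2 mole ratio is 2:1, so n(H2) = 15.079 × 1/2 = 7.5396 mol.
Mass of H2 = 7.5396 mol × 2.016 g/mol = 15.200 g.
Actual mass collected = 15.200 g × 0.565 = 8.5879 g.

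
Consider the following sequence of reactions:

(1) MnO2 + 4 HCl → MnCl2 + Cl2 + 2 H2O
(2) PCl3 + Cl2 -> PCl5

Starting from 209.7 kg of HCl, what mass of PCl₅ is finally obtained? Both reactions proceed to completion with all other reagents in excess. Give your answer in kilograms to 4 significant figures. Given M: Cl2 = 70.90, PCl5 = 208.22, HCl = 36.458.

299.4 kg

209.7 kg = 209700 g.
n(HCl) = 209700 / 36.458 = 5751.8 mol.
Step 1 gives a 4:1 ratio of HCl to Cl2, so n(Cl2) = 1438.0 mol.
In step 2 the Cl2:PCl5 ratio is 1:1, so n(PCl5) = 1438.0 mol.
Mass of PCl5 = 1438.0 × 208.22 = 299410 g = 299.4 kg.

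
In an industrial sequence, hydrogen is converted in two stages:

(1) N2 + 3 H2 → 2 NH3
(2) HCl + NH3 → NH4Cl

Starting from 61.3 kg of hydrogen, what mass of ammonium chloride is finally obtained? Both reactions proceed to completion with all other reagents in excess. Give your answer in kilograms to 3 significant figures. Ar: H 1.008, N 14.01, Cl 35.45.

1080 kg

M(H2) = 2(1.008) = 2.016 g/mol.
M(NH4Cl) = 14.01 + 4(1.008) + 35.45 = 53.492 g/mol.
61.3 kg = 61300 g.
n(H2) = 61300 / 2.016 = 30410 mol.
Step 1 gives a 3:2 ratio of H2 to NH3, so n(NH3) = 20270 mol.
In step 2 the NH3:NH4Cl ratio is 1:1, so n(NH4Cl) = 20270 mol.
Mass of NH4Cl = 20270 × 53.492 = 1.084 × 10^6 g = 1080 kg.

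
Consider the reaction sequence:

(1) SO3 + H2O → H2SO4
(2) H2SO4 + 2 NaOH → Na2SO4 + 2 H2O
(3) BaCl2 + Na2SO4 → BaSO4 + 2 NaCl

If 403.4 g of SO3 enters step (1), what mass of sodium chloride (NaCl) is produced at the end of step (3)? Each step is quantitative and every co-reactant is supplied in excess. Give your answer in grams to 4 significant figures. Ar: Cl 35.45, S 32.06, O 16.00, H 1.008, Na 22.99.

M(SO3) = 32.06 + 3(16.00) = 80.06 g/mol.
M(NaCl) = 22.99 + 35.45 = 58.44 g/mol.
n(SO3) = 403.4 / 80.06 = 5.0387 mol.
Reaction (1): SO3→H2SO4 ratio 1:1 ⇒ n(H2SO4) = 5.0387 mol.
Reaction (2): H2SO4→Na2SO4 ratio 1:1 ⇒ n(Na2SO4) = 5.0387 mol.
Reaction (3): Na2SO4→NaCl ratio 1:2 ⇒ n(NaCl) = 10.077 mol.
Mass of NaCl = 10.077 × 58.44 = 588.93 g.

588.9 g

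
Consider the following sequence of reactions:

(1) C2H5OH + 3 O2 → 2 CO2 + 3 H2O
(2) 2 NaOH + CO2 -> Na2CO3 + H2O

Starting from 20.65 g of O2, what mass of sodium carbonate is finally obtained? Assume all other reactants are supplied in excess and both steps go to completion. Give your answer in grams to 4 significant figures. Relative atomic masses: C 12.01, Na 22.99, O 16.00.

45.60 g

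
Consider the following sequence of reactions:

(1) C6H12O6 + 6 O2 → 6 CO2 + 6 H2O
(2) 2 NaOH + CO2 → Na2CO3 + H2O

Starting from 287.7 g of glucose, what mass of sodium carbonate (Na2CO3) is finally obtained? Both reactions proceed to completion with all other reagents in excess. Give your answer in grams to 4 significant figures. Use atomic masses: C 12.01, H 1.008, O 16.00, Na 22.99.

1016 g

M(C6H12O6) = 6(12.01) + 12(1.008) + 6(16.00) = 180.156 g/mol.
M(Na2CO3) = 2(22.99) + 12.01 + 3(16.00) = 105.99 g/mol.
n(C6H12O6) = 287.70 / 180.156 = 1.5969 mol.
Step 1 gives a 1:6 ratio of C6H12O6 to CO2, so n(CO2) = 9.5817 mol.
In step 2 the CO2:Na2CO3 ratio is 1:1, so n(Na2CO3) = 9.5817 mol.
Mass of Na2CO3 = 9.5817 × 105.99 = 1015.6 g.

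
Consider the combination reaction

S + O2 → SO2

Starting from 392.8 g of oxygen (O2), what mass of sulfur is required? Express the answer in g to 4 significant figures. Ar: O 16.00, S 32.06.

393.5 g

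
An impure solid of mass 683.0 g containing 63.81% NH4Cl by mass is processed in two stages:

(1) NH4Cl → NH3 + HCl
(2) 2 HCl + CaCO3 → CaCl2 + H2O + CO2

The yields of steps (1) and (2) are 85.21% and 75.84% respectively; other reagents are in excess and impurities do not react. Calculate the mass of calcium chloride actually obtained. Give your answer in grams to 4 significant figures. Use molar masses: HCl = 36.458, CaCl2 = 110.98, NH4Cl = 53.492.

292.2 g

Pure NH4Cl = 683.0 × 0.6381 = 435.82 g.
n(NH4Cl) = 435.82 / 53.492 = 8.1474 mol.
Step 1 (NH4Cl:HCl = 1:1): theoretical n(HCl) = 8.1474 mol; at 85.21% yield, n(HCl) = 6.9424 mol.
Step 2 (HCl:CaCl2 = 2:1): theoretical n(CaCl2) = 3.4712 mol, so theoretical mass = 3.4712 × 110.98 = 385.24 g.
At 75.84% yield, actual mass of CaCl2 = 385.24 × 0.7584 = 292.16 g.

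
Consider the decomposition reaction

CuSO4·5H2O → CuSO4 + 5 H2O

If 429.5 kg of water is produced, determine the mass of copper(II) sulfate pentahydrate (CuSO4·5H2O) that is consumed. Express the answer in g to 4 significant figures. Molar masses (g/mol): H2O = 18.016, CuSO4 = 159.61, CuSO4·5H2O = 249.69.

1191000 g

Convert: 429.5 kg = 429500 g.
n(H2O) = 429500 g / 18.016 g/mol = 23840 mol.
From the equation the H2O:CuSO4·5H2O mole ratio is 5:1, so n(CuSO4·5H2O) = 23840 × 1/5 = 4768.0 mol.
Mass of CuSO4·5H2O = 4768.0 mol × 249.69 g/mol = 1.1905 × 10^6 g.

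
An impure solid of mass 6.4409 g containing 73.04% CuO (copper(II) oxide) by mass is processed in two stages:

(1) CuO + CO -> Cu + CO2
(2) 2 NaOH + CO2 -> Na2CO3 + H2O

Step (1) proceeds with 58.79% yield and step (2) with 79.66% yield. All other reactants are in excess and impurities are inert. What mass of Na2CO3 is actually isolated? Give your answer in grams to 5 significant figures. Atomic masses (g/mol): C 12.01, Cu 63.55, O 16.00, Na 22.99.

2.9355 g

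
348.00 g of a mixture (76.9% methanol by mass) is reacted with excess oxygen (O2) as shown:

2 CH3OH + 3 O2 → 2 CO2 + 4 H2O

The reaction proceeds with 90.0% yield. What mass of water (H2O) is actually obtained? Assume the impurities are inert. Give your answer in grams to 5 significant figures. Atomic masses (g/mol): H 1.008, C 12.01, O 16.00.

270.84 g

Pure CH3OH available = 348.00 g × 0.769 = 267.612 g.
M(CH3OH) = 12.01 + 4(1.008) + 16.00 = 32.042 g/mol.
M(H2O) = 2(1.008) + 16.00 = 18.016 g/mol.
n(CH3OH) = 267.612 g / 32.042 g/mol = 8.35191 mol.
From the equation the CH3OH:H2O mole ratio is 2:4, so n(H2O) = 8.35191 × 4/2 = 16.7038 mol.
Mass of H2O = 16.7038 mol × 18.016 g/mol = 300.936 g.
Actual mass collected = 300.936 g × 0.900 = 270.843 g.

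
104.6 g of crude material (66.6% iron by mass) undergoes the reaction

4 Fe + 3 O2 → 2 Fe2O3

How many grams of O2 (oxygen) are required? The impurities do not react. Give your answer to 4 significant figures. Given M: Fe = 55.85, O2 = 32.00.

Mass of pure Fe = 104.6 g × 0.666 = 69.664 g.
n(Fe) = 69.664 g / 55.85 g/mol = 1.2473 mol.
From the equation the Fe:O2 mole ratio is 4:3, so n(O2) = 1.2473 × 3/4 = 0.93550 mol.
Mass of O2 = 0.93550 mol × 32.00 g/mol = 29.936 g.

29.94 g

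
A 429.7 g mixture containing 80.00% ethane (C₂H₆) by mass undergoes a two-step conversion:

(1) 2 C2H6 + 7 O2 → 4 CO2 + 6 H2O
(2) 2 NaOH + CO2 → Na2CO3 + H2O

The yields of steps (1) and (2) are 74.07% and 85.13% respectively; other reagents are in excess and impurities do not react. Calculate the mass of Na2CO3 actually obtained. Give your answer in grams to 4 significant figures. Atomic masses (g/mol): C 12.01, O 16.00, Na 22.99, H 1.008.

1528 g

Pure C2H6 = 429.7 × 0.8000 = 343.76 g.
M(C2H6) = 2(12.01) + 6(1.008) = 30.068 g/mol.
M(Na2CO3) = 2(22.99) + 12.01 + 3(16.00) = 105.99 g/mol.
n(C2H6) = 343.76 / 30.068 = 11.433 mol.
Step 1 (C2H6:CO2 = 2:4): theoretical n(CO2) = 22.866 mol; at 74.07% yield, n(CO2) = 16.936 mol.
Step 2 (CO2:Na2CO3 = 1:1): theoretical n(Na2CO3) = 16.936 mol, so theoretical mass = 16.936 × 105.99 = 1795.1 g.
At 85.13% yield, actual mass of Na2CO3 = 1795.1 × 0.8513 = 1528.2 g.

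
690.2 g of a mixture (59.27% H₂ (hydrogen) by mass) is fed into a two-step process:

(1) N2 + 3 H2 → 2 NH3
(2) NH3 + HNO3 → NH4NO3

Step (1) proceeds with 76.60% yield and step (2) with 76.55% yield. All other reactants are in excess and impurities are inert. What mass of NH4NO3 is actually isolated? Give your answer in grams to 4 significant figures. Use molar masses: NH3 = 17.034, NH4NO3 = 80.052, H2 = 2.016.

Pure H2 = 690.2 × 0.5927 = 409.08 g.
n(H2) = 409.08 / 2.016 = 202.92 mol.
Step 1 (H2:NH3 = 3:2): theoretical n(NH3) = 135.28 mol; at 76.60% yield, n(NH3) = 103.62 mol.
Step 2 (NH3:NH4NO3 = 1:1): theoretical n(NH4NO3) = 103.62 mol, so theoretical mass = 103.62 × 80.052 = 8295.2 g.
At 76.55% yield, actual mass of NH4NO3 = 8295.2 × 0.7655 = 6350.0 g.

6350 g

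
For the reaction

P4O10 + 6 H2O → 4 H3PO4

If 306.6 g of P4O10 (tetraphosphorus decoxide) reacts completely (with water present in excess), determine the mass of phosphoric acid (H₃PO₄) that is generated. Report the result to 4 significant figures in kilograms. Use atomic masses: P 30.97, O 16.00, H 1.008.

M(P4O10) = 4(30.97) + 10(16.00) = 283.88 g/mol.
M(H3PO4) = 3(1.008) + 30.97 + 4(16.00) = 97.994 g/mol.
n(P4O10) = 306.60 g / 283.88 g/mol = 1.0800 mol.
From the equation the P4O10:H3PO4 mole ratio is 1:4, so n(H3PO4) = 1.0800 × 4/1 = 4.3201 mol.
Mass of H3PO4 = 4.3201 mol × 97.994 g/mol = 423.35 g.
Converting to kg: 423.35 g = 0.4233 kg.

0.4233 kg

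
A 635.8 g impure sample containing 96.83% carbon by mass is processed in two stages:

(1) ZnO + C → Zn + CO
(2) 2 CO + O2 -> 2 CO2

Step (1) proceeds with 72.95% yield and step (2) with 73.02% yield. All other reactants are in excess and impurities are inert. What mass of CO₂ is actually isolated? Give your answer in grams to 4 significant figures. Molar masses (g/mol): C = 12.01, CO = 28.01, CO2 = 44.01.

1202 g

Pure C = 635.8 × 0.9683 = 615.65 g.
n(C) = 615.65 / 12.01 = 51.261 mol.
Step 1 (C:CO = 1:1): theoretical n(CO) = 51.261 mol; at 72.95% yield, n(CO) = 37.395 mol.
Step 2 (CO:CO2 = 2:2): theoretical n(CO2) = 37.395 mol, so theoretical mass = 37.395 × 44.01 = 1645.8 g.
At 73.02% yield, actual mass of CO2 = 1645.8 × 0.7302 = 1201.7 g.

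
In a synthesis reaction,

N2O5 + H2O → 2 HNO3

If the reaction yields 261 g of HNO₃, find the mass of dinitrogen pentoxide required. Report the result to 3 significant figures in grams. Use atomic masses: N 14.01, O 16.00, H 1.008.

224 g

M(HNO3) = 1.008 + 14.01 + 3(16.00) = 63.018 g/mol.
M(N2O5) = 2(14.01) + 5(16.00) = 108.02 g/mol.
n(HNO3) = 261.0 g / 63.018 g/mol = 4.142 mol.
From the equation the HNO3:N2O5 mole ratio is 2:1, so n(N2O5) = 4.142 × 1/2 = 2.071 mol.
Mass of N2O5 = 2.071 mol × 108.02 g/mol = 223.7 g.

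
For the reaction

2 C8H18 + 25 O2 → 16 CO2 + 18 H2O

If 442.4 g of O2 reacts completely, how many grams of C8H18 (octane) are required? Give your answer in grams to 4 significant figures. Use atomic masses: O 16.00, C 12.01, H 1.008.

M(O2) = 2(16.00) = 32.00 g/mol.
M(C8H18) = 8(12.01) + 18(1.008) = 114.224 g/mol.
n(O2) = 442.40 g / 32.00 g/mol = 13.825 mol.
From the equation the O2:C8H18 mole ratio is 25:2, so n(C8H18) = 13.825 × 2/25 = 1.1060 mol.
Mass of C8H18 = 1.1060 mol × 114.224 g/mol = 126.33 g.

126.3 g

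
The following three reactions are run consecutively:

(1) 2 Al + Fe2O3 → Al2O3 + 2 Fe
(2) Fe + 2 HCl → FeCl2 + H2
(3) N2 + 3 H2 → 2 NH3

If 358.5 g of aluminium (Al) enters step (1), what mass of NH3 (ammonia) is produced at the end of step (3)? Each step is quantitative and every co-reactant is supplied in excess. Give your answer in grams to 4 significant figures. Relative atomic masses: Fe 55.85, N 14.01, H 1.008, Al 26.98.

M(Al) = 26.98 g/mol.
M(NH3) = 14.01 + 3(1.008) = 17.034 g/mol.
n(Al) = 358.5 / 26.98 = 13.288 mol.
Reaction (1): Al→Fe ratio 2:2 ⇒ n(Fe) = 13.288 mol.
Reaction (2): Fe→H2 ratio 1:1 ⇒ n(H2) = 13.288 mol.
Reaction (3): H2→NH3 ratio 3:2 ⇒ n(NH3) = 8.8584 mol.
Mass of NH3 = 8.8584 × 17.034 = 150.89 g.

150.9 g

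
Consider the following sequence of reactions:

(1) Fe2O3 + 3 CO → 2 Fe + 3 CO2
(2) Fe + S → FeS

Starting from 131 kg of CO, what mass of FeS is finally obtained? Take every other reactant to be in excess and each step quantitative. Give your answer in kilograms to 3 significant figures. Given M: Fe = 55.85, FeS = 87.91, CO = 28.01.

274 kg

131 kg = 131000 g.
n(CO) = 131000 / 28.01 = 4677 mol.
Step 1 gives a 3:2 ratio of CO to Fe, so n(Fe) = 3118 mol.
In step 2 the Fe:FeS ratio is 1:1, so n(FeS) = 3118 mol.
Mass of FeS = 3118 × 87.91 = 274100 g = 274 kg.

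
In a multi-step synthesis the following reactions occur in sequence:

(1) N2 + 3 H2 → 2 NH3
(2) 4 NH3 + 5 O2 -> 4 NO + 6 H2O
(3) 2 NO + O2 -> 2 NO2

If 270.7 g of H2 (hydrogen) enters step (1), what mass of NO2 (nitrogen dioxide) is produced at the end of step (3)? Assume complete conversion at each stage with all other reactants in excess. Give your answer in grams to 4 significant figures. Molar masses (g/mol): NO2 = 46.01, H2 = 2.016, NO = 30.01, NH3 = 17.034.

4119 g

n(H2) = 270.7 / 2.016 = 134.28 mol.
Reaction (1): H2→NH3 ratio 3:2 ⇒ n(NH3) = 89.517 mol.
Reaction (2): NH3→NO ratio 4:4 ⇒ n(NO) = 89.517 mol.
Reaction (3): NO→NO2 ratio 2:2 ⇒ n(NO2) = 89.517 mol.
Mass of NO2 = 89.517 × 46.01 = 4118.7 g.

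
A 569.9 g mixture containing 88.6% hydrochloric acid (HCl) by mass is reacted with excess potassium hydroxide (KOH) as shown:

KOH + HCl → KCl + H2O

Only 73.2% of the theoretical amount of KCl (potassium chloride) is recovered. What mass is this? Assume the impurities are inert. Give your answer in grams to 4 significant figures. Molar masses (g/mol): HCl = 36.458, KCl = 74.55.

755.8 g

Pure HCl available = 569.9 g × 0.886 = 504.93 g.
n(HCl) = 504.93 g / 36.458 g/mol = 13.850 mol.
From the equation the HCl:KCl mole ratio is 1:1, so n(KCl) = 13.850 × 1/1 = 13.850 mol.
Mass of KCl = 13.850 mol × 74.55 g/mol = 1032.5 g.
Actual mass collected = 1032.5 g × 0.732 = 755.78 g.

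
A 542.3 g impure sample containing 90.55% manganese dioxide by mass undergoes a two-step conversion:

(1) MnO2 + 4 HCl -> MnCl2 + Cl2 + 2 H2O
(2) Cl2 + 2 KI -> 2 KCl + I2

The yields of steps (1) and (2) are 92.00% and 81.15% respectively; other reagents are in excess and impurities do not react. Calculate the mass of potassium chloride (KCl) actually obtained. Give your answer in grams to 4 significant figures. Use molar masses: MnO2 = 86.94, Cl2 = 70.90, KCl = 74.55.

Pure MnO2 = 542.3 × 0.9055 = 491.05 g.
n(MnO2) = 491.05 / 86.94 = 5.6482 mol.
Step 1 (MnO2:Cl2 = 1:1): theoretical n(Cl2) = 5.6482 mol; at 92.00% yield, n(Cl2) = 5.1963 mol.
Step 2 (Cl2:KCl = 1:2): theoretical n(KCl) = 10.393 mol, so theoretical mass = 10.393 × 74.55 = 774.77 g.
At 81.15% yield, actual mass of KCl = 774.77 × 0.8115 = 628.73 g.

628.7 g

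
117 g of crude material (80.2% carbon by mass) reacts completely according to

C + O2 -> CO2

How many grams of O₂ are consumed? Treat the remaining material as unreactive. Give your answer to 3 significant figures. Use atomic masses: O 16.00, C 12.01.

250 g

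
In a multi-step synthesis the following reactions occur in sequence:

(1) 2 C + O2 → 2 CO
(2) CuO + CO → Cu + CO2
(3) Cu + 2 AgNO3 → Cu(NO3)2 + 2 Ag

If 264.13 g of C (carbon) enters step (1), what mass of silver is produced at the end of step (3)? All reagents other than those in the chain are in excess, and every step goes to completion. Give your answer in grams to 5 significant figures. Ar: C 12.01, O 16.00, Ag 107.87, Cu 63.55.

M(C) = 12.01 g/mol.
M(Ag) = 107.87 g/mol.
n(C) = 264.13 / 12.01 = 21.9925 mol.
Reaction (1): C→CO ratio 2:2 ⇒ n(CO) = 21.9925 mol.
Reaction (2): CO→Cu ratio 1:1 ⇒ n(Cu) = 21.9925 mol.
Reaction (3): Cu→Ag ratio 1:2 ⇒ n(Ag) = 43.9850 mol.
Mass of Ag = 43.9850 × 107.87 = 4744.66 g.

4744.7 g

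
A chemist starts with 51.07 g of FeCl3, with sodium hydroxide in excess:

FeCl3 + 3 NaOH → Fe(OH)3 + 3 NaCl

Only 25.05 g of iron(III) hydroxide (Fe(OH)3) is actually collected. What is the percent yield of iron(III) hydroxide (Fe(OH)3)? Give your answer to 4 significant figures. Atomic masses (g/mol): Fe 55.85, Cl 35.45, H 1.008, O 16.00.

M(FeCl3) = 55.85 + 3(35.45) = 162.20 g/mol.
M(Fe(OH)3) = 55.85 + 3(16.00) + 3(1.008) = 106.874 g/mol.
n(FeCl3) = 51.070 g / 162.20 g/mol = 0.31486 mol.
From the equation the FeCl3:Fe(OH)3 mole ratio is 1:1, so n(Fe(OH)3) = 0.31486 × 1/1 = 0.31486 mol.
Mass of Fe(OH)3 = 0.31486 mol × 106.874 g/mol = 33.650 g.
This is the theoretical yield. Percent yield = 25.05 g / 33.650 g × 100% = 74.442%.

74.44 %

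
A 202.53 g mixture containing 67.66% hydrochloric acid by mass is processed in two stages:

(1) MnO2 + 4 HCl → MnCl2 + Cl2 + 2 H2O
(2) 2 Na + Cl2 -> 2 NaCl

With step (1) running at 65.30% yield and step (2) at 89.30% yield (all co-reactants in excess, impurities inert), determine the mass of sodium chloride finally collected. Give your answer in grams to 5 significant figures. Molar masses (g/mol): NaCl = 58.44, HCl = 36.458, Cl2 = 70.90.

Pure HCl = 202.53 × 0.6766 = 137.032 g.
n(HCl) = 137.032 / 36.458 = 3.75862 mol.
Step 1 (HCl:Cl2 = 4:1): theoretical n(Cl2) = 0.939655 mol; at 65.30% yield, n(Cl2) = 0.613595 mol.
Step 2 (Cl2:NaCl = 1:2): theoretical n(NaCl) = 1.22719 mol, so theoretical mass = 1.22719 × 58.44 = 71.7170 g.
At 89.30% yield, actual mass of NaCl = 71.7170 × 0.8930 = 64.0433 g.

64.043 g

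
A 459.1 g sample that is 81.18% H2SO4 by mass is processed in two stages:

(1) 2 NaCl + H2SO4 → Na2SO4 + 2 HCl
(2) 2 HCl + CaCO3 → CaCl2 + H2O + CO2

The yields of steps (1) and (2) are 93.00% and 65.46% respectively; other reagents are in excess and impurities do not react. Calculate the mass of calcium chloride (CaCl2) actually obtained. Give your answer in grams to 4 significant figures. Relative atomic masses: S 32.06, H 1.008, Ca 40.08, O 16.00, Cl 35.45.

256.7 g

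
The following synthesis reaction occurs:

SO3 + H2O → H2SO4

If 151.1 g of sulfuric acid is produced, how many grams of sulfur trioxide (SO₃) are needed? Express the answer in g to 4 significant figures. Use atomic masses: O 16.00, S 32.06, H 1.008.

M(H2SO4) = 2(1.008) + 32.06 + 4(16.00) = 98.076 g/mol.
M(SO3) = 32.06 + 3(16.00) = 80.06 g/mol.
n(H2SO4) = 151.10 g / 98.076 g/mol = 1.5406 mol.
From the equation the H2SO4:SO3 mole ratio is 1:1, so n(SO3) = 1.5406 × 1/1 = 1.5406 mol.
Mass of SO3 = 1.5406 mol × 80.06 g/mol = 123.34 g.

123.3 g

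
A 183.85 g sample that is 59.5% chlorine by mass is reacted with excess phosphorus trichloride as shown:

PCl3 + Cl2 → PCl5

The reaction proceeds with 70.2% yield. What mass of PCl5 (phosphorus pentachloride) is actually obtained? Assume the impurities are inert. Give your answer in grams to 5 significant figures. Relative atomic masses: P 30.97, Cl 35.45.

225.52 g

Pure Cl2 available = 183.85 g × 0.595 = 109.391 g.
M(Cl2) = 2(35.45) = 70.90 g/mol.
M(PCl5) = 30.97 + 5(35.45) = 208.22 g/mol.
n(Cl2) = 109.391 g / 70.90 g/mol = 1.54289 mol.
From the equation the Cl2:PCl5 mole ratio is 1:1, so n(PCl5) = 1.54289 × 1/1 = 1.54289 mol.
Mass of PCl5 = 1.54289 mol × 208.22 g/mol = 321.260 g.
Actual mass collected = 321.260 g × 0.702 = 225.525 g.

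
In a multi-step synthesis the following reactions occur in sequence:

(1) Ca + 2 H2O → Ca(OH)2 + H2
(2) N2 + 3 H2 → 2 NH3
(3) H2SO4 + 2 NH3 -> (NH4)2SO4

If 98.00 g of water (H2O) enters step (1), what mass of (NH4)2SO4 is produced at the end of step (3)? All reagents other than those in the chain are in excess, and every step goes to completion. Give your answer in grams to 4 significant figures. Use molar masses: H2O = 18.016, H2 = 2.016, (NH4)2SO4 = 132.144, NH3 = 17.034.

119.8 g

n(H2O) = 98.00 / 18.016 = 5.4396 mol.
Reaction (1): H2O→H2 ratio 2:1 ⇒ n(H2) = 2.7198 mol.
Reaction (2): H2→NH3 ratio 3:2 ⇒ n(NH3) = 1.8132 mol.
Reaction (3): NH3→(NH4)2SO4 ratio 2:1 ⇒ n((NH4)2SO4) = 0.90660 mol.
Mass of (NH4)2SO4 = 0.90660 × 132.144 = 119.80 g.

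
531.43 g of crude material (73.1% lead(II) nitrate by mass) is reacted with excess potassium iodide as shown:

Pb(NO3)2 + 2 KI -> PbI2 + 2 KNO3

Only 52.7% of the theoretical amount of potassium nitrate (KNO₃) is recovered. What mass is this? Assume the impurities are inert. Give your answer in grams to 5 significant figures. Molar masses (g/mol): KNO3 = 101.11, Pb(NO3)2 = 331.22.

Pure Pb(NO3)2 available = 531.43 g × 0.731 = 388.475 g.
n(Pb(NO3)2) = 388.475 g / 331.22 g/mol = 1.17286 mol.
From the equation the Pb(NO3)2:KNO3 mole ratio is 1:2, so n(KNO3) = 1.17286 × 2/1 = 2.34572 mol.
Mass of KNO3 = 2.34572 mol × 101.11 g/mol = 237.176 g.
Actual mass collected = 237.176 g × 0.527 = 124.992 g.

124.99 g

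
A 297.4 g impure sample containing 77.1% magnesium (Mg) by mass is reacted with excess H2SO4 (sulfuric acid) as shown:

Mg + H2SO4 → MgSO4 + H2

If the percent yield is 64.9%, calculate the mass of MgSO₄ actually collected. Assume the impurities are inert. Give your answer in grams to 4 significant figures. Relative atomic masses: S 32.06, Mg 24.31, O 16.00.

Pure Mg available = 297.4 g × 0.771 = 229.30 g.
M(Mg) = 24.31 g/mol.
M(MgSO4) = 24.31 + 32.06 + 4(16.00) = 120.37 g/mol.
n(Mg) = 229.30 g / 24.31 g/mol = 9.4321 mol.
From the equation the Mg:MgSO4 mole ratio is 1:1, so n(MgSO4) = 9.4321 × 1/1 = 9.4321 mol.
Mass of MgSO4 = 9.4321 mol × 120.37 g/mol = 1135.3 g.
Actual mass collected = 1135.3 g × 0.649 = 736.84 g.

736.8 g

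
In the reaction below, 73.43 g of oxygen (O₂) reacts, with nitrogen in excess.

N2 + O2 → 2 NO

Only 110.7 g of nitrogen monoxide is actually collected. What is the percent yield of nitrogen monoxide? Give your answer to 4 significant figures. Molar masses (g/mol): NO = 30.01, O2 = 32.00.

80.38 %

n(O2) = 73.430 g / 32.00 g/mol = 2.2947 mol.
From the equation the O2:NO mole ratio is 1:2, so n(NO) = 2.2947 × 2/1 = 4.5894 mol.
Mass of NO = 4.5894 mol × 30.01 g/mol = 137.73 g.
This is the theoretical yield. Percent yield = 110.7 g / 137.73 g × 100% = 80.376%.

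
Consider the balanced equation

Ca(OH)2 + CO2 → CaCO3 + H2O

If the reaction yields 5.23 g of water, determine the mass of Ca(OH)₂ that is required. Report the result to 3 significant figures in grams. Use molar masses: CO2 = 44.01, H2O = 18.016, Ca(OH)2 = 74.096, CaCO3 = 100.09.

21.5 g

n(H2O) = 5.230 g / 18.016 g/mol = 0.2903 mol.
From the equation the H2O:Ca(OH)2 mole ratio is 1:1, so n(Ca(OH)2) = 0.2903 × 1/1 = 0.2903 mol.
Mass of Ca(OH)2 = 0.2903 mol × 74.096 g/mol = 21.51 g.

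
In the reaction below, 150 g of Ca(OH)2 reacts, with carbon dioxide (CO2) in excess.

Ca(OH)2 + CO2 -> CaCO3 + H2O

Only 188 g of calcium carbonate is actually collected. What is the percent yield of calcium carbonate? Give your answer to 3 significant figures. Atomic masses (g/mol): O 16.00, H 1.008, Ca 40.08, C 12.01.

92.8 %

M(Ca(OH)2) = 40.08 + 2(16.00) + 2(1.008) = 74.096 g/mol.
M(CaCO3) = 40.08 + 12.01 + 3(16.00) = 100.09 g/mol.
n(Ca(OH)2) = 150.0 g / 74.096 g/mol = 2.024 mol.
From the equation the Ca(OH)2:CaCO3 mole ratio is 1:1, so n(CaCO3) = 2.024 × 1/1 = 2.024 mol.
Mass of CaCO3 = 2.024 mol × 100.09 g/mol = 202.6 g.
This is the theoretical yield. Percent yield = 188 g / 202.6 g × 100% = 92.78%.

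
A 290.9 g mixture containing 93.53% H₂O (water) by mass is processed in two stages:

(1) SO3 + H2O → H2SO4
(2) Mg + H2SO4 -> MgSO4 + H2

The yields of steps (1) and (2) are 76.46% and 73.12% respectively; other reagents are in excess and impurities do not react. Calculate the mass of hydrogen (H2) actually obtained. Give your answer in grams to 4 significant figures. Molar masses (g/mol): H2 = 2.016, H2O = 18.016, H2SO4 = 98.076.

Pure H2O = 290.9 × 0.9353 = 272.08 g.
n(H2O) = 272.08 / 18.016 = 15.102 mol.
Step 1 (H2O:H2SO4 = 1:1): theoretical n(H2SO4) = 15.102 mol; at 76.46% yield, n(H2SO4) = 11.547 mol.
Step 2 (H2SO4:H2 = 1:1): theoretical n(H2) = 11.547 mol, so theoretical mass = 11.547 × 2.016 = 23.279 g.
At 73.12% yield, actual mass of H2 = 23.279 × 0.7312 = 17.021 g.

17.02 g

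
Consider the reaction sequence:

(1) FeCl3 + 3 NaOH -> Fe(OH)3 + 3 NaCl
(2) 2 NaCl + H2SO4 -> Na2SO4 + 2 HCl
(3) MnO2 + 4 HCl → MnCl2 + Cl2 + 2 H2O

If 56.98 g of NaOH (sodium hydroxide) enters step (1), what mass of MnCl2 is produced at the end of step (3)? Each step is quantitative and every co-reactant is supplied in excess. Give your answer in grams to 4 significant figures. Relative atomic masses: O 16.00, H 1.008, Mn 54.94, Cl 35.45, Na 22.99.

44.82 g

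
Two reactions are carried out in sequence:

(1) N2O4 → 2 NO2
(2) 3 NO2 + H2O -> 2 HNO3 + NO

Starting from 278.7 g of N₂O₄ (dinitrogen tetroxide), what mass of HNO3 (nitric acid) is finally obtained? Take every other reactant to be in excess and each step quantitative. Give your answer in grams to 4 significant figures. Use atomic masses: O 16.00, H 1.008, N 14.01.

M(N2O4) = 2(14.01) + 4(16.00) = 92.02 g/mol.
M(HNO3) = 1.008 + 14.01 + 3(16.00) = 63.018 g/mol.
n(N2O4) = 278.70 / 92.02 = 3.0287 mol.
Step 1 gives a 1:2 ratio of N2O4 to NO2, so n(NO2) = 6.0574 mol.
In step 2 the NO2:HNO3 ratio is 3:2, so n(HNO3) = 4.0383 mol.
Mass of HNO3 = 4.0383 × 63.018 = 254.48 g.

254.5 g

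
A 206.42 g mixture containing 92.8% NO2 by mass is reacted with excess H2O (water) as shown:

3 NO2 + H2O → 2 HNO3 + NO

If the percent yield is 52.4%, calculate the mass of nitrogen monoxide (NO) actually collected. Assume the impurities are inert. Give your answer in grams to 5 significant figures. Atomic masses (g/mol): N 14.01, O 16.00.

21.823 g

Pure NO2 available = 206.42 g × 0.928 = 191.558 g.
M(NO2) = 14.01 + 2(16.00) = 46.01 g/mol.
M(NO) = 14.01 + 16.00 = 30.01 g/mol.
n(NO2) = 191.558 g / 46.01 g/mol = 4.16339 mol.
From the equation the NO2:NO mole ratio is 3:1, so n(NO) = 4.16339 × 1/3 = 1.38780 mol.
Mass of NO = 1.38780 mol × 30.01 g/mol = 41.6478 g.
Actual mass collected = 41.6478 g × 0.524 = 21.8235 g.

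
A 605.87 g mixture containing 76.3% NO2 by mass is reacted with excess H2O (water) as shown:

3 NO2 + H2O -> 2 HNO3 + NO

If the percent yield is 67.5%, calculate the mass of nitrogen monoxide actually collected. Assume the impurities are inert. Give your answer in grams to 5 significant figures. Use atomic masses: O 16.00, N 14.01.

Pure NO2 available = 605.87 g × 0.763 = 462.279 g.
M(NO2) = 14.01 + 2(16.00) = 46.01 g/mol.
M(NO) = 14.01 + 16.00 = 30.01 g/mol.
n(NO2) = 462.279 g / 46.01 g/mol = 10.0474 mol.
From the equation the NO2:NO mole ratio is 3:1, so n(NO) = 10.0474 × 1/3 = 3.34912 mol.
Mass of NO = 3.34912 mol × 30.01 g/mol = 100.507 g.
Actual mass collected = 100.507 g × 0.675 = 67.8423 g.

67.842 g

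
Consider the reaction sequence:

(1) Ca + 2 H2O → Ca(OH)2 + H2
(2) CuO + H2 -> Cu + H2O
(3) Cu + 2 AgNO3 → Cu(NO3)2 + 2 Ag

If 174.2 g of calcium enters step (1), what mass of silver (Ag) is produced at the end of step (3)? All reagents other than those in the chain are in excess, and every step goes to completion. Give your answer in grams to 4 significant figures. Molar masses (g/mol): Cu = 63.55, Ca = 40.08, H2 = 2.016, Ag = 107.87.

937.7 g

n(Ca) = 174.2 / 40.08 = 4.3463 mol.
Reaction (1): Ca→H2 ratio 1:1 ⇒ n(H2) = 4.3463 mol.
Reaction (2): H2→Cu ratio 1:1 ⇒ n(Cu) = 4.3463 mol.
Reaction (3): Cu→Ag ratio 1:2 ⇒ n(Ag) = 8.6926 mol.
Mass of Ag = 8.6926 × 107.87 = 937.67 g.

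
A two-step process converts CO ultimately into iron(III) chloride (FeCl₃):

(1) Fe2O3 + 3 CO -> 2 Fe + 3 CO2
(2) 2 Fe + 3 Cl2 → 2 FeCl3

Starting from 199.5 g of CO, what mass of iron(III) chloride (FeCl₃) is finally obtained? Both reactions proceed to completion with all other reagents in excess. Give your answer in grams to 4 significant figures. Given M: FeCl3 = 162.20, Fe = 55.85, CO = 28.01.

n(CO) = 199.50 / 28.01 = 7.1225 mol.
Step 1 gives a 3:2 ratio of CO to Fe, so n(Fe) = 4.7483 mol.
In step 2 the Fe:FeCl3 ratio is 2:2, so n(FeCl3) = 4.7483 mol.
Mass of FeCl3 = 4.7483 × 162.20 = 770.17 g.

770.2 g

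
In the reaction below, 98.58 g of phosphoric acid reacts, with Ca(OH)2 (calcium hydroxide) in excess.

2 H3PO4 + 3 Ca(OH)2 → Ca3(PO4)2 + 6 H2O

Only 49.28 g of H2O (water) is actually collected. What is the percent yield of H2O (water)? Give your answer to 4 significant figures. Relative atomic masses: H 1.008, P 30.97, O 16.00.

M(H3PO4) = 3(1.008) + 30.97 + 4(16.00) = 97.994 g/mol.
M(H2O) = 2(1.008) + 16.00 = 18.016 g/mol.
n(H3PO4) = 98.580 g / 97.994 g/mol = 1.0060 mol.
From the equation the H3PO4:H2O mole ratio is 2:6, so n(H2O) = 1.0060 × 6/2 = 3.0179 mol.
Mass of H2O = 3.0179 mol × 18.016 g/mol = 54.371 g.
This is the theoretical yield. Percent yield = 49.28 g / 54.371 g × 100% = 90.636%.

90.64 %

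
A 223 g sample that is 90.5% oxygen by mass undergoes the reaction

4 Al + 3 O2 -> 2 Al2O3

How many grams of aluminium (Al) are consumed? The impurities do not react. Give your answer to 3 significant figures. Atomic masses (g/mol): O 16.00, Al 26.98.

227 g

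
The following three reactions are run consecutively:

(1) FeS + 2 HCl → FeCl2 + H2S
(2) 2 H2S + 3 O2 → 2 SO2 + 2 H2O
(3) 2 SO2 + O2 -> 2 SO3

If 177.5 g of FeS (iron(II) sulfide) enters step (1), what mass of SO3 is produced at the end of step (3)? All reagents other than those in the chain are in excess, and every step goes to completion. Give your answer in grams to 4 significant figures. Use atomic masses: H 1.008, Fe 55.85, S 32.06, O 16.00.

161.6 g

M(FeS) = 55.85 + 32.06 = 87.91 g/mol.
M(SO3) = 32.06 + 3(16.00) = 80.06 g/mol.
n(FeS) = 177.5 / 87.91 = 2.0191 mol.
Reaction (1): FeS→H2S ratio 1:1 ⇒ n(H2S) = 2.0191 mol.
Reaction (2): H2S→SO2 ratio 2:2 ⇒ n(SO2) = 2.0191 mol.
Reaction (3): SO2→SO3 ratio 2:2 ⇒ n(SO3) = 2.0191 mol.
Mass of SO3 = 2.0191 × 80.06 = 161.65 g.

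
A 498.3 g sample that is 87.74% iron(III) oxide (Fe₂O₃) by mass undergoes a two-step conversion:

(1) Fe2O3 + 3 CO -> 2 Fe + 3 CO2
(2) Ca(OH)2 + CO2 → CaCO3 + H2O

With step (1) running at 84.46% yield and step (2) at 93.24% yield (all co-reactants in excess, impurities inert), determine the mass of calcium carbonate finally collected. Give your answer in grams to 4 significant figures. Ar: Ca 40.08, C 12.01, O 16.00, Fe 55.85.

647.4 g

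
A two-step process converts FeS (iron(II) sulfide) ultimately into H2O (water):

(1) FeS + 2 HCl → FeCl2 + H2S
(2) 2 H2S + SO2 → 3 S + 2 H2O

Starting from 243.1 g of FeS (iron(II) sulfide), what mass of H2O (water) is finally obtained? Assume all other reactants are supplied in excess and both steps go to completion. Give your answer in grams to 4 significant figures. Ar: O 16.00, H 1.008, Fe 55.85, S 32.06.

49.82 g

M(FeS) = 55.85 + 32.06 = 87.91 g/mol.
M(H2O) = 2(1.008) + 16.00 = 18.016 g/mol.
n(FeS) = 243.10 / 87.91 = 2.7653 mol.
Step 1 gives a 1:1 ratio of FeS to H2S, so n(H2S) = 2.7653 mol.
In step 2 the H2S:H2O ratio is 2:2, so n(H2O) = 2.7653 mol.
Mass of H2O = 2.7653 × 18.016 = 49.820 g.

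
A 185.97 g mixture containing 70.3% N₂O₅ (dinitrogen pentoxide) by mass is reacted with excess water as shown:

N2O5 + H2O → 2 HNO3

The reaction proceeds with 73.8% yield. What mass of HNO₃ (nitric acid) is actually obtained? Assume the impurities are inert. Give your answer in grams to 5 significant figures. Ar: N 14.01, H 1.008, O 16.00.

112.58 g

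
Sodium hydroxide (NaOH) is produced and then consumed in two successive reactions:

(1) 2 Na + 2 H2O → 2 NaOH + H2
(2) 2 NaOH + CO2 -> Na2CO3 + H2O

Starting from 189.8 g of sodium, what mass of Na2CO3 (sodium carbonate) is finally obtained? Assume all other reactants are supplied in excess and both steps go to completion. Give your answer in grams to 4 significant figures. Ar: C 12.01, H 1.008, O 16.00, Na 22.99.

437.5 g

M(Na) = 22.99 g/mol.
M(Na2CO3) = 2(22.99) + 12.01 + 3(16.00) = 105.99 g/mol.
n(Na) = 189.80 / 22.99 = 8.2558 mol.
Step 1 gives a 2:2 ratio of Na to NaOH, so n(NaOH) = 8.2558 mol.
In step 2 the NaOH:Na2CO3 ratio is 2:1, so n(Na2CO3) = 4.1279 mol.
Mass of Na2CO3 = 4.1279 × 105.99 = 437.51 g.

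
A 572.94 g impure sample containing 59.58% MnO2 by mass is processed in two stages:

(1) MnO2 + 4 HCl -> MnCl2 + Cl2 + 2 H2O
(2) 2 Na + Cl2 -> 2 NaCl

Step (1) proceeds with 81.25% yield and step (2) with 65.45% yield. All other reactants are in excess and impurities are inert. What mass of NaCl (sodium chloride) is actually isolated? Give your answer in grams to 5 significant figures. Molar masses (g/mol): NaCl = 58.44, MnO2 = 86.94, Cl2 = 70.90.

Pure MnO2 = 572.94 × 0.5958 = 341.358 g.
n(MnO2) = 341.358 / 86.94 = 3.92636 mol.
Step 1 (MnO2:Cl2 = 1:1): theoretical n(Cl2) = 3.92636 mol; at 81.25% yield, n(Cl2) = 3.19017 mol.
Step 2 (Cl2:NaCl = 1:2): theoretical n(NaCl) = 6.38033 mol, so theoretical mass = 6.38033 × 58.44 = 372.867 g.
At 65.45% yield, actual mass of NaCl = 372.867 × 0.6545 = 244.041 g.

244.04 g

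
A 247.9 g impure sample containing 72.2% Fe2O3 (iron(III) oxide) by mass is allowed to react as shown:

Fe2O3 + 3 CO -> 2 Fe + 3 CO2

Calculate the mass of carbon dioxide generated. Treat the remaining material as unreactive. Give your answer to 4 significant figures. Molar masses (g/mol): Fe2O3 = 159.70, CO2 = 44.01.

148.0 g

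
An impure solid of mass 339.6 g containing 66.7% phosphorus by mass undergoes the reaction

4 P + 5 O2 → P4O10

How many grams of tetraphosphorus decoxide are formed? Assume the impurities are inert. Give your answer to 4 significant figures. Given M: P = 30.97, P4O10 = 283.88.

519.1 g

Mass of pure P = 339.6 g × 0.667 = 226.51 g.
n(P) = 226.51 g / 30.97 g/mol = 7.3140 mol.
From the equation the P:P4O10 mole ratio is 4:1, so n(P4O10) = 7.3140 × 1/4 = 1.8285 mol.
Mass of P4O10 = 1.8285 mol × 283.88 g/mol = 519.07 g.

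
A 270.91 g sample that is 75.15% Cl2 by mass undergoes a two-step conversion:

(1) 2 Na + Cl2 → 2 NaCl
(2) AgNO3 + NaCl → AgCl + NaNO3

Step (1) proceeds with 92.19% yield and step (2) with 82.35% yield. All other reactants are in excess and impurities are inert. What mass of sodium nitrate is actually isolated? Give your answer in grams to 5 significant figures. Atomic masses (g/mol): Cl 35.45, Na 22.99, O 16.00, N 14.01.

370.60 g

Pure Cl2 = 270.91 × 0.7515 = 203.589 g.
M(Cl2) = 2(35.45) = 70.90 g/mol.
M(NaNO3) = 22.99 + 14.01 + 3(16.00) = 85.00 g/mol.
n(Cl2) = 203.589 / 70.90 = 2.87149 mol.
Step 1 (Cl2:NaCl = 1:2): theoretical n(NaCl) = 5.74299 mol; at 92.19% yield, n(NaCl) = 5.29446 mol.
Step 2 (NaCl:NaNO3 = 1:1): theoretical n(NaNO3) = 5.29446 mol, so theoretical mass = 5.29446 × 85.00 = 450.029 g.
At 82.35% yield, actual mass of NaNO3 = 450.029 × 0.8235 = 370.599 g.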